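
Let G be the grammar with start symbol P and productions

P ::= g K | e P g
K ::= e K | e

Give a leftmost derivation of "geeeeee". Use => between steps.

P => gK   [P ::= g K]
gK => geK   [K ::= e K]
geK => geeK   [K ::= e K]
geeK => geeeK   [K ::= e K]
geeeK => geeeeK   [K ::= e K]
geeeeK => geeeeeK   [K ::= e K]
geeeeeK => geeeeee   [K ::= e]

P => gK => geK => geeK => geeeK => geeeeK => geeeeeK => geeeeee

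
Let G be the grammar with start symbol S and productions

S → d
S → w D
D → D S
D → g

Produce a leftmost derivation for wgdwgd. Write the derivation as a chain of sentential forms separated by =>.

S => wD => wDS => wDSS => wgSS => wgdS => wgdwD => wgdwDS => wgdwgS => wgdwgd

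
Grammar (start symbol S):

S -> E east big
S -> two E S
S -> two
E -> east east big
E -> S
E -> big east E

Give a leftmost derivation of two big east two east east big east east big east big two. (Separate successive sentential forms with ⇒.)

S ⇒ two E S   [S -> two E S]
two E S ⇒ two big east E S   [E -> big east E]
two big east E S ⇒ two big east S S   [E -> S]
two big east S S ⇒ two big east two E S S   [S -> two E S]
two big east two E S S ⇒ two big east two east east big S S   [E -> east east big]
two big east two east east big S S ⇒ two big east two east east big E east big S   [S -> E east big]
two big east two east east big E east big S ⇒ two big east two east east big east east big east big S   [E -> east east big]
two big east two east east big east east big east big S ⇒ two big east two east east big east east big east big two   [S -> two]

S ⇒ two E S ⇒ two big east E S ⇒ two big east S S ⇒ two big east two E S S ⇒ two big east two east east big S S ⇒ two big east two east east big E east big S ⇒ two big east two east east big east east big east big S ⇒ two big east two east east big east east big east big two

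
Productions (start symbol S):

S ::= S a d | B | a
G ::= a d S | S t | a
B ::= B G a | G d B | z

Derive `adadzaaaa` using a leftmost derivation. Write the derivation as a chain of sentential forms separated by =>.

S => B   [S ::= B]
B => BGa   [B ::= B G a]
BGa => BGaGa   [B ::= B G a]
BGaGa => GdBGaGa   [B ::= G d B]
GdBGaGa => adBGaGa   [G ::= a]
adBGaGa => adGdBGaGa   [B ::= G d B]
adGdBGaGa => adadBGaGa   [G ::= a]
adadBGaGa => adadzGaGa   [B ::= z]
adadzGaGa => adadzaaGa   [G ::= a]
adadzaaGa => adadzaaaa   [G ::= a]

S => B => BGa => BGaGa => GdBGaGa => adBGaGa => adGdBGaGa => adadBGaGa => adadzGaGa => adadzaaGa => adadzaaaa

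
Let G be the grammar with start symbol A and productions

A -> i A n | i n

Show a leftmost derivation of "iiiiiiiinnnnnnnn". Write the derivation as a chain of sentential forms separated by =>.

A => iAn   [A -> i A n]
iAn => iiAnn   [A -> i A n]
iiAnn => iiiAnnn   [A -> i A n]
iiiAnnn => iiiiAnnnn   [A -> i A n]
iiiiAnnnn => iiiiiAnnnnn   [A -> i A n]
iiiiiAnnnnn => iiiiiiAnnnnnn   [A -> i A n]
iiiiiiAnnnnnn => iiiiiiiAnnnnnnn   [A -> i A n]
iiiiiiiAnnnnnnn => iiiiiiiinnnnnnnn   [A -> i n]

A => iAn => iiAnn => iiiAnnn => iiiiAnnnn => iiiiiAnnnnn => iiiiiiAnnnnnn => iiiiiiiAnnnnnnn => iiiiiiiinnnnnnnn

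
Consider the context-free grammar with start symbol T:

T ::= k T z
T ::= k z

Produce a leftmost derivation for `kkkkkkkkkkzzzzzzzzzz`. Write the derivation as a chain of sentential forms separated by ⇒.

T ⇒ kTz ⇒ kkTzz ⇒ kkkTzzz ⇒ kkkkTzzzz ⇒ kkkkkTzzzzz ⇒ kkkkkkTzzzzzz ⇒ kkkkkkkTzzzzzzz ⇒ kkkkkkkkTzzzzzzzz ⇒ kkkkkkkkkTzzzzzzzzz ⇒ kkkkkkkkkkzzzzzzzzzz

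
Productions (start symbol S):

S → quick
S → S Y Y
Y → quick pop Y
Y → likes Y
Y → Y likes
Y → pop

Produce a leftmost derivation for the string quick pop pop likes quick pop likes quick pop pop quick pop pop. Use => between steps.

S => S Y Y => S Y Y Y Y => quick Y Y Y Y => quick pop Y Y Y => quick pop pop Y Y => quick pop pop likes Y Y => quick pop pop likes quick pop Y Y => quick pop pop likes quick pop likes Y Y => quick pop pop likes quick pop likes quick pop Y Y => quick pop pop likes quick pop likes quick pop pop Y => quick pop pop likes quick pop likes quick pop pop quick pop Y => quick pop pop likes quick pop likes quick pop pop quick pop pop

S => S Y Y   [S → S Y Y]
S Y Y => S Y Y Y Y   [S → S Y Y]
S Y Y Y Y => quick Y Y Y Y   [S → quick]
quick Y Y Y Y => quick pop Y Y Y   [Y → pop]
quick pop Y Y Y => quick pop pop Y Y   [Y → pop]
quick pop pop Y Y => quick pop pop likes Y Y   [Y → likes Y]
quick pop pop likes Y Y => quick pop pop likes quick pop Y Y   [Y → quick pop Y]
quick pop pop likes quick pop Y Y => quick pop pop likes quick pop likes Y Y   [Y → likes Y]
quick pop pop likes quick pop likes Y Y => quick pop pop likes quick pop likes quick pop Y Y   [Y → quick pop Y]
quick pop pop likes quick pop likes quick pop Y Y => quick pop pop likes quick pop likes quick pop pop Y   [Y → pop]
quick pop pop likes quick pop likes quick pop pop Y => quick pop pop likes quick pop likes quick pop pop quick pop Y   [Y → quick pop Y]
quick pop pop likes quick pop likes quick pop pop quick pop Y => quick pop pop likes quick pop likes quick pop pop quick pop pop   [Y → pop]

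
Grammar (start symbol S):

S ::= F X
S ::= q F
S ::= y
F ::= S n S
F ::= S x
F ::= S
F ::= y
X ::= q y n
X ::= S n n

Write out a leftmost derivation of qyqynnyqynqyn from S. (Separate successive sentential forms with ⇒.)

S⇒FX⇒SX⇒FXX⇒SXX⇒qFXX⇒qSnSXX⇒qFXnSXX⇒qyXnSXX⇒qyqynnSXX⇒qyqynnyXX⇒qyqynnyqynX⇒qyqynnyqynqyn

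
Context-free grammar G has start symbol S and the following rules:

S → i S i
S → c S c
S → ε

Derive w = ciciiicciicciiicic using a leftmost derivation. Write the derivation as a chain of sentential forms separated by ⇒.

S ⇒ cSc ⇒ ciSic ⇒ cicScic ⇒ ciciSicic ⇒ ciciiSiicic ⇒ ciciiiSiiicic ⇒ ciciiicSciiicic ⇒ ciciiiccScciiicic ⇒ ciciiicciSicciiicic ⇒ ciciiicciicciiicic

S ⇒ cSc   [S → c S c]
cSc ⇒ ciSic   [S → i S i]
ciSic ⇒ cicScic   [S → c S c]
cicScic ⇒ ciciSicic   [S → i S i]
ciciSicic ⇒ ciciiSiicic   [S → i S i]
ciciiSiicic ⇒ ciciiiSiiicic   [S → i S i]
ciciiiSiiicic ⇒ ciciiicSciiicic   [S → c S c]
ciciiicSciiicic ⇒ ciciiiccScciiicic   [S → c S c]
ciciiiccScciiicic ⇒ ciciiicciSicciiicic   [S → i S i]
ciciiicciSicciiicic ⇒ ciciiicciicciiicic   [S → ε]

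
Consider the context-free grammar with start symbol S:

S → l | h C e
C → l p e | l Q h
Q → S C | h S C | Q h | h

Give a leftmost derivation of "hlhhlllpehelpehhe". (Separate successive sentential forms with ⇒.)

S ⇒ hCe ⇒ hlQhe ⇒ hlQhhe ⇒ hlhSChhe ⇒ hlhhCeChhe ⇒ hlhhlQheChhe ⇒ hlhhlSCheChhe ⇒ hlhhllCheChhe ⇒ hlhhlllpeheChhe ⇒ hlhhlllpehelpehhe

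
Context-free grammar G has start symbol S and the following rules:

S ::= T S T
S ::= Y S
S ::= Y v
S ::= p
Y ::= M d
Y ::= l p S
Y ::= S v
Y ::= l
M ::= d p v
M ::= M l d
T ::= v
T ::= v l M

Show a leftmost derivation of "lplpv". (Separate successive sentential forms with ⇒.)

S ⇒ Yv ⇒ lpSv ⇒ lpYSv ⇒ lplSv ⇒ lplpv

S ⇒ Yv   [S ::= Y v]
Yv ⇒ lpSv   [Y ::= l p S]
lpSv ⇒ lpYSv   [S ::= Y S]
lpYSv ⇒ lplSv   [Y ::= l]
lplSv ⇒ lplpv   [S ::= p]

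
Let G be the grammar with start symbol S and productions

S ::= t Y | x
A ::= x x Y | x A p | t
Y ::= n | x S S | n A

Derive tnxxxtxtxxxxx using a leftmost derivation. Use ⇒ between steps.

S ⇒ tY ⇒ tnA ⇒ tnxxY ⇒ tnxxxSS ⇒ tnxxxtYS ⇒ tnxxxtxSSS ⇒ tnxxxtxtYSS ⇒ tnxxxtxtxSSSS ⇒ tnxxxtxtxxSSS ⇒ tnxxxtxtxxxSS ⇒ tnxxxtxtxxxxS ⇒ tnxxxtxtxxxxx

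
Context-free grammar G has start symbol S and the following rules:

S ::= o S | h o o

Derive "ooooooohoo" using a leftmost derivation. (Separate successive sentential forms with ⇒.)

S ⇒ oS   [S ::= o S]
oS ⇒ ooS   [S ::= o S]
ooS ⇒ oooS   [S ::= o S]
oooS ⇒ ooooS   [S ::= o S]
ooooS ⇒ oooooS   [S ::= o S]
oooooS ⇒ ooooooS   [S ::= o S]
ooooooS ⇒ oooooooS   [S ::= o S]
oooooooS ⇒ ooooooohoo   [S ::= h o o]

S ⇒ oS ⇒ ooS ⇒ oooS ⇒ ooooS ⇒ oooooS ⇒ ooooooS ⇒ oooooooS ⇒ ooooooohoo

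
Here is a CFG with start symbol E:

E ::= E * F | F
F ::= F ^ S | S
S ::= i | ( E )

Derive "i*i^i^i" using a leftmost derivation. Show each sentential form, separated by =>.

E => E*F   [E ::= E * F]
E*F => F*F   [E ::= F]
F*F => S*F   [F ::= S]
S*F => i*F   [S ::= i]
i*F => i*F^S   [F ::= F ^ S]
i*F^S => i*F^S^S   [F ::= F ^ S]
i*F^S^S => i*S^S^S   [F ::= S]
i*S^S^S => i*i^S^S   [S ::= i]
i*i^S^S => i*i^i^S   [S ::= i]
i*i^i^S => i*i^i^i   [S ::= i]

E=>E*F=>F*F=>S*F=>i*F=>i*F^S=>i*F^S^S=>i*S^S^S=>i*i^S^S=>i*i^i^S=>i*i^i^i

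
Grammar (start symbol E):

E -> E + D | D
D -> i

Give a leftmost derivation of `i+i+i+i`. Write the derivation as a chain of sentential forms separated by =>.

E => E+D   [E -> E + D]
E+D => E+D+D   [E -> E + D]
E+D+D => E+D+D+D   [E -> E + D]
E+D+D+D => D+D+D+D   [E -> D]
D+D+D+D => i+D+D+D   [D -> i]
i+D+D+D => i+i+D+D   [D -> i]
i+i+D+D => i+i+i+D   [D -> i]
i+i+i+D => i+i+i+i   [D -> i]

E => E+D => E+D+D => E+D+D+D => D+D+D+D => i+D+D+D => i+i+D+D => i+i+i+D => i+i+i+i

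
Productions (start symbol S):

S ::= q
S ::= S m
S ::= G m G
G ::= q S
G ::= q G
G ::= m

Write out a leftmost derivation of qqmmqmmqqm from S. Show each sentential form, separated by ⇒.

S⇒GmG⇒qGmG⇒qqGmG⇒qqmmG⇒qqmmqS⇒qqmmqSm⇒qqmmqGmGm⇒qqmmqmmGm⇒qqmmqmmqSm⇒qqmmqmmqqm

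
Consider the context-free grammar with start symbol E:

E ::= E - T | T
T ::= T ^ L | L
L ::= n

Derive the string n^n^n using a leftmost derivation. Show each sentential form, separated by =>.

E => T => T^L => T^L^L => L^L^L => n^L^L => n^n^L => n^n^n

E => T   [E ::= T]
T => T^L   [T ::= T ^ L]
T^L => T^L^L   [T ::= T ^ L]
T^L^L => L^L^L   [T ::= L]
L^L^L => n^L^L   [L ::= n]
n^L^L => n^n^L   [L ::= n]
n^n^L => n^n^n   [L ::= n]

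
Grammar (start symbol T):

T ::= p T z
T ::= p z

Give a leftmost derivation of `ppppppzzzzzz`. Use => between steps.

T => pTz   [T ::= p T z]
pTz => ppTzz   [T ::= p T z]
ppTzz => pppTzzz   [T ::= p T z]
pppTzzz => ppppTzzzz   [T ::= p T z]
ppppTzzzz => pppppTzzzzz   [T ::= p T z]
pppppTzzzzz => ppppppzzzzzz   [T ::= p z]

T => pTz => ppTzz => pppTzzz => ppppTzzzz => pppppTzzzzz => ppppppzzzzzz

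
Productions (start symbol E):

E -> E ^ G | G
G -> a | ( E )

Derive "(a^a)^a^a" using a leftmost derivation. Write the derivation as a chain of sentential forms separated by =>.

E => E^G   [E -> E ^ G]
E^G => E^G^G   [E -> E ^ G]
E^G^G => G^G^G   [E -> G]
G^G^G => (E)^G^G   [G -> ( E )]
(E)^G^G => (E^G)^G^G   [E -> E ^ G]
(E^G)^G^G => (G^G)^G^G   [E -> G]
(G^G)^G^G => (a^G)^G^G   [G -> a]
(a^G)^G^G => (a^a)^G^G   [G -> a]
(a^a)^G^G => (a^a)^a^G   [G -> a]
(a^a)^a^G => (a^a)^a^a   [G -> a]

E => E^G => E^G^G => G^G^G => (E)^G^G => (E^G)^G^G => (G^G)^G^G => (a^G)^G^G => (a^a)^G^G => (a^a)^a^G => (a^a)^a^a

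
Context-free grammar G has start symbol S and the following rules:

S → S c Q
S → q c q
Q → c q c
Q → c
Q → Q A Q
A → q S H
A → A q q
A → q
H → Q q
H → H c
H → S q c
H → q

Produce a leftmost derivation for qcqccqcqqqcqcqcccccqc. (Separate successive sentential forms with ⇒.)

S ⇒ ScQ ⇒ ScQcQ ⇒ ScQcQcQ ⇒ qcqcQcQcQ ⇒ qcqcQAQcQcQ ⇒ qcqcQAQAQcQcQ ⇒ qcqccqcAQAQcQcQ ⇒ qcqccqcAqqQAQcQcQ ⇒ qcqccqcqqqQAQcQcQ ⇒ qcqccqcqqqcqcAQcQcQ ⇒ qcqccqcqqqcqcqQcQcQ ⇒ qcqccqcqqqcqcqccQcQ ⇒ qcqccqcqqqcqcqccccQ ⇒ qcqccqcqqqcqcqcccccqc

S ⇒ ScQ   [S → S c Q]
ScQ ⇒ ScQcQ   [S → S c Q]
ScQcQ ⇒ ScQcQcQ   [S → S c Q]
ScQcQcQ ⇒ qcqcQcQcQ   [S → q c q]
qcqcQcQcQ ⇒ qcqcQAQcQcQ   [Q → Q A Q]
qcqcQAQcQcQ ⇒ qcqcQAQAQcQcQ   [Q → Q A Q]
qcqcQAQAQcQcQ ⇒ qcqccqcAQAQcQcQ   [Q → c q c]
qcqccqcAQAQcQcQ ⇒ qcqccqcAqqQAQcQcQ   [A → A q q]
qcqccqcAqqQAQcQcQ ⇒ qcqccqcqqqQAQcQcQ   [A → q]
qcqccqcqqqQAQcQcQ ⇒ qcqccqcqqqcqcAQcQcQ   [Q → c q c]
qcqccqcqqqcqcAQcQcQ ⇒ qcqccqcqqqcqcqQcQcQ   [A → q]
qcqccqcqqqcqcqQcQcQ ⇒ qcqccqcqqqcqcqccQcQ   [Q → c]
qcqccqcqqqcqcqccQcQ ⇒ qcqccqcqqqcqcqccccQ   [Q → c]
qcqccqcqqqcqcqccccQ ⇒ qcqccqcqqqcqcqcccccqc   [Q → c q c]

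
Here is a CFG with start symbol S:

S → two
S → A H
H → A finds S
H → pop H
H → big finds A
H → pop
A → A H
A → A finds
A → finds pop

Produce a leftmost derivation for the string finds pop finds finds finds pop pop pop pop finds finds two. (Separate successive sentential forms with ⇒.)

S ⇒ A H   [S → A H]
A H ⇒ A finds H   [A → A finds]
A finds H ⇒ A finds finds H   [A → A finds]
A finds finds H ⇒ finds pop finds finds H   [A → finds pop]
finds pop finds finds H ⇒ finds pop finds finds A finds S   [H → A finds S]
finds pop finds finds A finds S ⇒ finds pop finds finds A finds finds S   [A → A finds]
finds pop finds finds A finds finds S ⇒ finds pop finds finds A H finds finds S   [A → A H]
finds pop finds finds A H finds finds S ⇒ finds pop finds finds A H H finds finds S   [A → A H]
finds pop finds finds A H H finds finds S ⇒ finds pop finds finds A H H H finds finds S   [A → A H]
finds pop finds finds A H H H finds finds S ⇒ finds pop finds finds finds pop H H H finds finds S   [A → finds pop]
finds pop finds finds finds pop H H H finds finds S ⇒ finds pop finds finds finds pop pop H H finds finds S   [H → pop]
finds pop finds finds finds pop pop H H finds finds S ⇒ finds pop finds finds finds pop pop pop H finds finds S   [H → pop]
finds pop finds finds finds pop pop pop H finds finds S ⇒ finds pop finds finds finds pop pop pop pop finds finds S   [H → pop]
finds pop finds finds finds pop pop pop pop finds finds S ⇒ finds pop finds finds finds pop pop pop pop finds finds two   [S → two]

S ⇒ A H ⇒ A finds H ⇒ A finds finds H ⇒ finds pop finds finds H ⇒ finds pop finds finds A finds S ⇒ finds pop finds finds A finds finds S ⇒ finds pop finds finds A H finds finds S ⇒ finds pop finds finds A H H finds finds S ⇒ finds pop finds finds A H H H finds finds S ⇒ finds pop finds finds finds pop H H H finds finds S ⇒ finds pop finds finds finds pop pop H H finds finds S ⇒ finds pop finds finds finds pop pop pop H finds finds S ⇒ finds pop finds finds finds pop pop pop pop finds finds S ⇒ finds pop finds finds finds pop pop pop pop finds finds two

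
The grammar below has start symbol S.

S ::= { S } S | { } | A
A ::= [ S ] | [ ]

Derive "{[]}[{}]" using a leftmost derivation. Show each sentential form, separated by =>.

S=>{S}S=>{A}S=>{[]}S=>{[]}A=>{[]}[S]=>{[]}[{}]

S => {S}S   [S ::= { S } S]
{S}S => {A}S   [S ::= A]
{A}S => {[]}S   [A ::= [ ]]
{[]}S => {[]}A   [S ::= A]
{[]}A => {[]}[S]   [A ::= [ S ]]
{[]}[S] => {[]}[{}]   [S ::= { }]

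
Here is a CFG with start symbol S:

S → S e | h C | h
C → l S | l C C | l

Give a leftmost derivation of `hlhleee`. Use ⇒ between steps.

S ⇒ Se   [S → S e]
Se ⇒ hCe   [S → h C]
hCe ⇒ hlSe   [C → l S]
hlSe ⇒ hlSee   [S → S e]
hlSee ⇒ hlSeee   [S → S e]
hlSeee ⇒ hlhCeee   [S → h C]
hlhCeee ⇒ hlhleee   [C → l]

S ⇒ Se ⇒ hCe ⇒ hlSe ⇒ hlSee ⇒ hlSeee ⇒ hlhCeee ⇒ hlhleee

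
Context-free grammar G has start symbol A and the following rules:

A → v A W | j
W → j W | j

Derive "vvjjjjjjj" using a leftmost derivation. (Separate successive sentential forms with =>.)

A => vAW   [A → v A W]
vAW => vvAWW   [A → v A W]
vvAWW => vvjWW   [A → j]
vvjWW => vvjjWW   [W → j W]
vvjjWW => vvjjjWW   [W → j W]
vvjjjWW => vvjjjjWW   [W → j W]
vvjjjjWW => vvjjjjjWW   [W → j W]
vvjjjjjWW => vvjjjjjjW   [W → j]
vvjjjjjjW => vvjjjjjjj   [W → j]

A=>vAW=>vvAWW=>vvjWW=>vvjjWW=>vvjjjWW=>vvjjjjWW=>vvjjjjjWW=>vvjjjjjjW=>vvjjjjjjj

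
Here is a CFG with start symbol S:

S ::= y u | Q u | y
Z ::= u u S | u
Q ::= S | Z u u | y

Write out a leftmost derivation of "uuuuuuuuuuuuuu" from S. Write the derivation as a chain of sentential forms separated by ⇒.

S ⇒ Qu   [S ::= Q u]
Qu ⇒ Zuuu   [Q ::= Z u u]
Zuuu ⇒ uuSuuu   [Z ::= u u S]
uuSuuu ⇒ uuQuuuu   [S ::= Q u]
uuQuuuu ⇒ uuZuuuuuu   [Q ::= Z u u]
uuZuuuuuu ⇒ uuuuSuuuuuu   [Z ::= u u S]
uuuuSuuuuuu ⇒ uuuuQuuuuuuu   [S ::= Q u]
uuuuQuuuuuuu ⇒ uuuuZuuuuuuuuu   [Q ::= Z u u]
uuuuZuuuuuuuuu ⇒ uuuuuuuuuuuuuu   [Z ::= u]

S ⇒ Qu ⇒ Zuuu ⇒ uuSuuu ⇒ uuQuuuu ⇒ uuZuuuuuu ⇒ uuuuSuuuuuu ⇒ uuuuQuuuuuuu ⇒ uuuuZuuuuuuuuu ⇒ uuuuuuuuuuuuuu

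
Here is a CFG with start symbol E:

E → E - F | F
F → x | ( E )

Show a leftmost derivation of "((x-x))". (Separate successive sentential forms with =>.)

E=>F=>(E)=>(F)=>((E))=>((E-F))=>((F-F))=>((x-F))=>((x-x))

E => F   [E → F]
F => (E)   [F → ( E )]
(E) => (F)   [E → F]
(F) => ((E))   [F → ( E )]
((E)) => ((E-F))   [E → E - F]
((E-F)) => ((F-F))   [E → F]
((F-F)) => ((x-F))   [F → x]
((x-F)) => ((x-x))   [F → x]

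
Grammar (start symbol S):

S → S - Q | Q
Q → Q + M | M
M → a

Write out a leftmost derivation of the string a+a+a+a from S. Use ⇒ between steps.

S ⇒ Q   [S → Q]
Q ⇒ Q+M   [Q → Q + M]
Q+M ⇒ Q+M+M   [Q → Q + M]
Q+M+M ⇒ Q+M+M+M   [Q → Q + M]
Q+M+M+M ⇒ M+M+M+M   [Q → M]
M+M+M+M ⇒ a+M+M+M   [M → a]
a+M+M+M ⇒ a+a+M+M   [M → a]
a+a+M+M ⇒ a+a+a+M   [M → a]
a+a+a+M ⇒ a+a+a+a   [M → a]

S⇒Q⇒Q+M⇒Q+M+M⇒Q+M+M+M⇒M+M+M+M⇒a+M+M+M⇒a+a+M+M⇒a+a+a+M⇒a+a+a+a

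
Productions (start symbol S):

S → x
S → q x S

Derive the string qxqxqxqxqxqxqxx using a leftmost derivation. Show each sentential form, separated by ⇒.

S ⇒ qxS   [S → q x S]
qxS ⇒ qxqxS   [S → q x S]
qxqxS ⇒ qxqxqxS   [S → q x S]
qxqxqxS ⇒ qxqxqxqxS   [S → q x S]
qxqxqxqxS ⇒ qxqxqxqxqxS   [S → q x S]
qxqxqxqxqxS ⇒ qxqxqxqxqxqxS   [S → q x S]
qxqxqxqxqxqxS ⇒ qxqxqxqxqxqxqxS   [S → q x S]
qxqxqxqxqxqxqxS ⇒ qxqxqxqxqxqxqxx   [S → x]

S ⇒ qxS ⇒ qxqxS ⇒ qxqxqxS ⇒ qxqxqxqxS ⇒ qxqxqxqxqxS ⇒ qxqxqxqxqxqxS ⇒ qxqxqxqxqxqxqxS ⇒ qxqxqxqxqxqxqxx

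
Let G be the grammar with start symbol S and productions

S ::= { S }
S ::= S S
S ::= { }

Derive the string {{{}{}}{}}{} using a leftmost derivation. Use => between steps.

S => SS => {S}S => {SS}S => {{S}S}S => {{SS}S}S => {{{}S}S}S => {{{}{}}S}S => {{{}{}}{}}S => {{{}{}}{}}{}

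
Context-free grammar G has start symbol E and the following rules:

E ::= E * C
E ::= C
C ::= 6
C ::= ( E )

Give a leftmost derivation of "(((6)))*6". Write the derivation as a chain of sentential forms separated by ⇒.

E ⇒ E*C   [E ::= E * C]
E*C ⇒ C*C   [E ::= C]
C*C ⇒ (E)*C   [C ::= ( E )]
(E)*C ⇒ (C)*C   [E ::= C]
(C)*C ⇒ ((E))*C   [C ::= ( E )]
((E))*C ⇒ ((C))*C   [E ::= C]
((C))*C ⇒ (((E)))*C   [C ::= ( E )]
(((E)))*C ⇒ (((C)))*C   [E ::= C]
(((C)))*C ⇒ (((6)))*C   [C ::= 6]
(((6)))*C ⇒ (((6)))*6   [C ::= 6]

E⇒E*C⇒C*C⇒(E)*C⇒(C)*C⇒((E))*C⇒((C))*C⇒(((E)))*C⇒(((C)))*C⇒(((6)))*C⇒(((6)))*6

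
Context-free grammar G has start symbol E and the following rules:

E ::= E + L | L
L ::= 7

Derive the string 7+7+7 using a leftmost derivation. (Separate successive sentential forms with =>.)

E => E+L   [E ::= E + L]
E+L => E+L+L   [E ::= E + L]
E+L+L => L+L+L   [E ::= L]
L+L+L => 7+L+L   [L ::= 7]
7+L+L => 7+7+L   [L ::= 7]
7+7+L => 7+7+7   [L ::= 7]

E => E+L => E+L+L => L+L+L => 7+L+L => 7+7+L => 7+7+7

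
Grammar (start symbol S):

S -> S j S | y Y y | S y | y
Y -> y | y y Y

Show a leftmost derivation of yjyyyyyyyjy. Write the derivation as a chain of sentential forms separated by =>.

S => SjS   [S -> S j S]
SjS => SjSjS   [S -> S j S]
SjSjS => yjSjS   [S -> y]
yjSjS => yjSyjS   [S -> S y]
yjSyjS => yjSyyjS   [S -> S y]
yjSyyjS => yjyYyyyjS   [S -> y Y y]
yjyYyyyjS => yjyyyYyyyjS   [Y -> y y Y]
yjyyyYyyyjS => yjyyyyyyyjS   [Y -> y]
yjyyyyyyyjS => yjyyyyyyyjy   [S -> y]

S=>SjS=>SjSjS=>yjSjS=>yjSyjS=>yjSyyjS=>yjyYyyyjS=>yjyyyYyyyjS=>yjyyyyyyyjS=>yjyyyyyyyjy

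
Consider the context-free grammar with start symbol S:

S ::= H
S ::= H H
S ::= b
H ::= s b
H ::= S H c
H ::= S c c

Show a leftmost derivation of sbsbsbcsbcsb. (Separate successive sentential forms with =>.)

S => HH   [S ::= H H]
HH => SHcH   [H ::= S H c]
SHcH => HHcH   [S ::= H]
HHcH => SHcHcH   [H ::= S H c]
SHcHcH => HHHcHcH   [S ::= H H]
HHHcHcH => sbHHcHcH   [H ::= s b]
sbHHcHcH => sbsbHcHcH   [H ::= s b]
sbsbHcHcH => sbsbsbcHcH   [H ::= s b]
sbsbsbcHcH => sbsbsbcsbcH   [H ::= s b]
sbsbsbcsbcH => sbsbsbcsbcsb   [H ::= s b]

S => HH => SHcH => HHcH => SHcHcH => HHHcHcH => sbHHcHcH => sbsbHcHcH => sbsbsbcHcH => sbsbsbcsbcH => sbsbsbcsbcsb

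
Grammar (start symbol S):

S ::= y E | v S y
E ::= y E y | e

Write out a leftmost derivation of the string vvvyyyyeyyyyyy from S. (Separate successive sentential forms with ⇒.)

S⇒vSy⇒vvSyy⇒vvvSyyy⇒vvvyEyyy⇒vvvyyEyyyy⇒vvvyyyEyyyyy⇒vvvyyyyEyyyyyy⇒vvvyyyyeyyyyyy

S ⇒ vSy   [S ::= v S y]
vSy ⇒ vvSyy   [S ::= v S y]
vvSyy ⇒ vvvSyyy   [S ::= v S y]
vvvSyyy ⇒ vvvyEyyy   [S ::= y E]
vvvyEyyy ⇒ vvvyyEyyyy   [E ::= y E y]
vvvyyEyyyy ⇒ vvvyyyEyyyyy   [E ::= y E y]
vvvyyyEyyyyy ⇒ vvvyyyyEyyyyyy   [E ::= y E y]
vvvyyyyEyyyyyy ⇒ vvvyyyyeyyyyyy   [E ::= e]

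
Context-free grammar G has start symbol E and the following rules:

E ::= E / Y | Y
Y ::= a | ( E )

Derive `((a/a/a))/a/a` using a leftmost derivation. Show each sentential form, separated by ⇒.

E⇒E/Y⇒E/Y/Y⇒Y/Y/Y⇒(E)/Y/Y⇒(Y)/Y/Y⇒((E))/Y/Y⇒((E/Y))/Y/Y⇒((E/Y/Y))/Y/Y⇒((Y/Y/Y))/Y/Y⇒((a/Y/Y))/Y/Y⇒((a/a/Y))/Y/Y⇒((a/a/a))/Y/Y⇒((a/a/a))/a/Y⇒((a/a/a))/a/a

E ⇒ E/Y   [E ::= E / Y]
E/Y ⇒ E/Y/Y   [E ::= E / Y]
E/Y/Y ⇒ Y/Y/Y   [E ::= Y]
Y/Y/Y ⇒ (E)/Y/Y   [Y ::= ( E )]
(E)/Y/Y ⇒ (Y)/Y/Y   [E ::= Y]
(Y)/Y/Y ⇒ ((E))/Y/Y   [Y ::= ( E )]
((E))/Y/Y ⇒ ((E/Y))/Y/Y   [E ::= E / Y]
((E/Y))/Y/Y ⇒ ((E/Y/Y))/Y/Y   [E ::= E / Y]
((E/Y/Y))/Y/Y ⇒ ((Y/Y/Y))/Y/Y   [E ::= Y]
((Y/Y/Y))/Y/Y ⇒ ((a/Y/Y))/Y/Y   [Y ::= a]
((a/Y/Y))/Y/Y ⇒ ((a/a/Y))/Y/Y   [Y ::= a]
((a/a/Y))/Y/Y ⇒ ((a/a/a))/Y/Y   [Y ::= a]
((a/a/a))/Y/Y ⇒ ((a/a/a))/a/Y   [Y ::= a]
((a/a/a))/a/Y ⇒ ((a/a/a))/a/a   [Y ::= a]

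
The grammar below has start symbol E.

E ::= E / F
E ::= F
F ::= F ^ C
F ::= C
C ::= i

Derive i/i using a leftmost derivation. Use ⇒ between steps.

E ⇒ E/F   [E ::= E / F]
E/F ⇒ F/F   [E ::= F]
F/F ⇒ C/F   [F ::= C]
C/F ⇒ i/F   [C ::= i]
i/F ⇒ i/C   [F ::= C]
i/C ⇒ i/i   [C ::= i]

E ⇒ E/F ⇒ F/F ⇒ C/F ⇒ i/F ⇒ i/C ⇒ i/i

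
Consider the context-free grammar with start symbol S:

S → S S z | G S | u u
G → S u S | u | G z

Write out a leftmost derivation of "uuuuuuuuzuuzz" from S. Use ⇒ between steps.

S ⇒ SSz   [S → S S z]
SSz ⇒ uuSz   [S → u u]
uuSz ⇒ uuSSzz   [S → S S z]
uuSSzz ⇒ uuSSzSzz   [S → S S z]
uuSSzSzz ⇒ uuGSSzSzz   [S → G S]
uuGSSzSzz ⇒ uuuSSzSzz   [G → u]
uuuSSzSzz ⇒ uuuGSSzSzz   [S → G S]
uuuGSSzSzz ⇒ uuuuSSzSzz   [G → u]
uuuuSSzSzz ⇒ uuuuuuSzSzz   [S → u u]
uuuuuuSzSzz ⇒ uuuuuuuuzSzz   [S → u u]
uuuuuuuuzSzz ⇒ uuuuuuuuzuuzz   [S → u u]

S ⇒ SSz ⇒ uuSz ⇒ uuSSzz ⇒ uuSSzSzz ⇒ uuGSSzSzz ⇒ uuuSSzSzz ⇒ uuuGSSzSzz ⇒ uuuuSSzSzz ⇒ uuuuuuSzSzz ⇒ uuuuuuuuzSzz ⇒ uuuuuuuuzuuzz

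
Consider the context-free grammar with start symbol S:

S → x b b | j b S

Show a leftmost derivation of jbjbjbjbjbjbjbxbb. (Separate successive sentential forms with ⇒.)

S ⇒ jbS ⇒ jbjbS ⇒ jbjbjbS ⇒ jbjbjbjbS ⇒ jbjbjbjbjbS ⇒ jbjbjbjbjbjbS ⇒ jbjbjbjbjbjbjbS ⇒ jbjbjbjbjbjbjbxbb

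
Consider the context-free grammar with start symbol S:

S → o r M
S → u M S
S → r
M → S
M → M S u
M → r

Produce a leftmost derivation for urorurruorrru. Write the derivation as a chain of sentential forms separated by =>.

S => uMS   [S → u M S]
uMS => urS   [M → r]
urS => urorM   [S → o r M]
urorM => urorMSu   [M → M S u]
urorMSu => urorSSu   [M → S]
urorSSu => uroruMSSu   [S → u M S]
uroruMSSu => uroruMSuSSu   [M → M S u]
uroruMSuSSu => urorurSuSSu   [M → r]
urorurSuSSu => urorurruSSu   [S → r]
urorurruSSu => urorurruorMSu   [S → o r M]
urorurruorMSu => urorurruorrSu   [M → r]
urorurruorrSu => urorurruorrru   [S → r]

S=>uMS=>urS=>urorM=>urorMSu=>urorSSu=>uroruMSSu=>uroruMSuSSu=>urorurSuSSu=>urorurruSSu=>urorurruorMSu=>urorurruorrSu=>urorurruorrru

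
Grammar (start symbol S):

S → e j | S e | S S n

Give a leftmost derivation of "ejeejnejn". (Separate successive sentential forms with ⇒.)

S ⇒ SSn ⇒ SSnSn ⇒ SeSnSn ⇒ ejeSnSn ⇒ ejeejnSn ⇒ ejeejnejn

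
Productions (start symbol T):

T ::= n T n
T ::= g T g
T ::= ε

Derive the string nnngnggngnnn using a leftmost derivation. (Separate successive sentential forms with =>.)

T => nTn => nnTnn => nnnTnnn => nnngTgnnn => nnngnTngnnn => nnngngTgngnnn => nnngnggngnnn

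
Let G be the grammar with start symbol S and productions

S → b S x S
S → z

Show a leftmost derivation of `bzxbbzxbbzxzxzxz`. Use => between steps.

S => bSxS => bzxS => bzxbSxS => bzxbbSxSxS => bzxbbzxSxS => bzxbbzxbSxSxS => bzxbbzxbbSxSxSxS => bzxbbzxbbzxSxSxS => bzxbbzxbbzxzxSxS => bzxbbzxbbzxzxzxS => bzxbbzxbbzxzxzxz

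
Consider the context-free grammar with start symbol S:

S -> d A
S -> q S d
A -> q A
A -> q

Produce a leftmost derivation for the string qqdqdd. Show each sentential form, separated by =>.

S => qSd   [S -> q S d]
qSd => qqSdd   [S -> q S d]
qqSdd => qqdAdd   [S -> d A]
qqdAdd => qqdqdd   [A -> q]

S => qSd => qqSdd => qqdAdd => qqdqdd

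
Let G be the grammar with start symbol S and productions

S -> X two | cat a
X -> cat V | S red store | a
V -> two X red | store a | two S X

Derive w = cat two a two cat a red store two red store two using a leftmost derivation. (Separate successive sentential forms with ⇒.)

S ⇒ X two ⇒ S red store two ⇒ X two red store two ⇒ cat V two red store two ⇒ cat two S X two red store two ⇒ cat two X two X two red store two ⇒ cat two a two X two red store two ⇒ cat two a two S red store two red store two ⇒ cat two a two cat a red store two red store two

S ⇒ X two   [S -> X two]
X two ⇒ S red store two   [X -> S red store]
S red store two ⇒ X two red store two   [S -> X two]
X two red store two ⇒ cat V two red store two   [X -> cat V]
cat V two red store two ⇒ cat two S X two red store two   [V -> two S X]
cat two S X two red store two ⇒ cat two X two X two red store two   [S -> X two]
cat two X two X two red store two ⇒ cat two a two X two red store two   [X -> a]
cat two a two X two red store two ⇒ cat two a two S red store two red store two   [X -> S red store]
cat two a two S red store two red store two ⇒ cat two a two cat a red store two red store two   [S -> cat a]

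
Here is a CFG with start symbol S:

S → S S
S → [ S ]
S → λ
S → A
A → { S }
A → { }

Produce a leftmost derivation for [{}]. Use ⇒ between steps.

S⇒[S]⇒[A]⇒[{S}]⇒[{}]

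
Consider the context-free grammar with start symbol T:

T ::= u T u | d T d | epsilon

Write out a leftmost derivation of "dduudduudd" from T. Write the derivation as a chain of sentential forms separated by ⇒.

T ⇒ dTd ⇒ ddTdd ⇒ dduTudd ⇒ dduuTuudd ⇒ dduudTduudd ⇒ dduudduudd

T ⇒ dTd   [T ::= d T d]
dTd ⇒ ddTdd   [T ::= d T d]
ddTdd ⇒ dduTudd   [T ::= u T u]
dduTudd ⇒ dduuTuudd   [T ::= u T u]
dduuTuudd ⇒ dduudTduudd   [T ::= d T d]
dduudTduudd ⇒ dduudduudd   [T ::= epsilon]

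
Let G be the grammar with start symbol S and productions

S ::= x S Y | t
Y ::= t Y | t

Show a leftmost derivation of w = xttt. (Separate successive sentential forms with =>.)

S=>xSY=>xtY=>xttY=>xttt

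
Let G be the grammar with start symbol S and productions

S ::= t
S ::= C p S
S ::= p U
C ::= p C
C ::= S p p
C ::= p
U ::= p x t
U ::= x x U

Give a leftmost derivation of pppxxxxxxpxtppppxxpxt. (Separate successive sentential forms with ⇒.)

S⇒CpS⇒SpppS⇒CpSpppS⇒ppSpppS⇒pppUpppS⇒pppxxUpppS⇒pppxxxxUpppS⇒pppxxxxxxUpppS⇒pppxxxxxxpxtpppS⇒pppxxxxxxpxtppppU⇒pppxxxxxxpxtppppxxU⇒pppxxxxxxpxtppppxxpxt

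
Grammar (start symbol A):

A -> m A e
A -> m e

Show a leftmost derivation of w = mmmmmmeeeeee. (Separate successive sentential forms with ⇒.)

A ⇒ mAe   [A -> m A e]
mAe ⇒ mmAee   [A -> m A e]
mmAee ⇒ mmmAeee   [A -> m A e]
mmmAeee ⇒ mmmmAeeee   [A -> m A e]
mmmmAeeee ⇒ mmmmmAeeeee   [A -> m A e]
mmmmmAeeeee ⇒ mmmmmmeeeeee   [A -> m e]

A ⇒ mAe ⇒ mmAee ⇒ mmmAeee ⇒ mmmmAeeee ⇒ mmmmmAeeeee ⇒ mmmmmmeeeeee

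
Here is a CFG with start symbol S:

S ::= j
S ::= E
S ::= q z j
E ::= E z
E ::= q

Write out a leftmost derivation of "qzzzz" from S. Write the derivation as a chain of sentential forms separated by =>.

S=>E=>Ez=>Ezz=>Ezzz=>Ezzzz=>qzzzz

S => E   [S ::= E]
E => Ez   [E ::= E z]
Ez => Ezz   [E ::= E z]
Ezz => Ezzz   [E ::= E z]
Ezzz => Ezzzz   [E ::= E z]
Ezzzz => qzzzz   [E ::= q]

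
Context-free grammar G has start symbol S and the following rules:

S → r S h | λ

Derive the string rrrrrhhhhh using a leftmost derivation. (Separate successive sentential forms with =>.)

S => rSh   [S → r S h]
rSh => rrShh   [S → r S h]
rrShh => rrrShhh   [S → r S h]
rrrShhh => rrrrShhhh   [S → r S h]
rrrrShhhh => rrrrrShhhhh   [S → r S h]
rrrrrShhhhh => rrrrrhhhhh   [S → λ]

S=>rSh=>rrShh=>rrrShhh=>rrrrShhhh=>rrrrrShhhhh=>rrrrrhhhhh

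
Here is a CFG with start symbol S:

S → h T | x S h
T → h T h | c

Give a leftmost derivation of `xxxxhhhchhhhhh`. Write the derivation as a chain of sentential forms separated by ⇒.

S ⇒ xSh ⇒ xxShh ⇒ xxxShhh ⇒ xxxxShhhh ⇒ xxxxhThhhh ⇒ xxxxhhThhhhh ⇒ xxxxhhhThhhhhh ⇒ xxxxhhhchhhhhh

S ⇒ xSh   [S → x S h]
xSh ⇒ xxShh   [S → x S h]
xxShh ⇒ xxxShhh   [S → x S h]
xxxShhh ⇒ xxxxShhhh   [S → x S h]
xxxxShhhh ⇒ xxxxhThhhh   [S → h T]
xxxxhThhhh ⇒ xxxxhhThhhhh   [T → h T h]
xxxxhhThhhhh ⇒ xxxxhhhThhhhhh   [T → h T h]
xxxxhhhThhhhhh ⇒ xxxxhhhchhhhhh   [T → c]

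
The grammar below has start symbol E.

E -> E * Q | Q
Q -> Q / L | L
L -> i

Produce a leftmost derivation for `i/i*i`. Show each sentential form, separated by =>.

E => E*Q   [E -> E * Q]
E*Q => Q*Q   [E -> Q]
Q*Q => Q/L*Q   [Q -> Q / L]
Q/L*Q => L/L*Q   [Q -> L]
L/L*Q => i/L*Q   [L -> i]
i/L*Q => i/i*Q   [L -> i]
i/i*Q => i/i*L   [Q -> L]
i/i*L => i/i*i   [L -> i]

E => E*Q => Q*Q => Q/L*Q => L/L*Q => i/L*Q => i/i*Q => i/i*L => i/i*i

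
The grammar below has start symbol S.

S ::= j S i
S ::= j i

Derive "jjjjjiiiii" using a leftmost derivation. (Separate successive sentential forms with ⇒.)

S ⇒ jSi ⇒ jjSii ⇒ jjjSiii ⇒ jjjjSiiii ⇒ jjjjjiiiii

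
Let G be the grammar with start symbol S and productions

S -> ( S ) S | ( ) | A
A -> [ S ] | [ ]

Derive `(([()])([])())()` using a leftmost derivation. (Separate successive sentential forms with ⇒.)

S⇒(S)S⇒((S)S)S⇒((A)S)S⇒(([S])S)S⇒(([()])S)S⇒(([()])(S)S)S⇒(([()])(A)S)S⇒(([()])([])S)S⇒(([()])([])())S⇒(([()])([])())()

S ⇒ (S)S   [S -> ( S ) S]
(S)S ⇒ ((S)S)S   [S -> ( S ) S]
((S)S)S ⇒ ((A)S)S   [S -> A]
((A)S)S ⇒ (([S])S)S   [A -> [ S ]]
(([S])S)S ⇒ (([()])S)S   [S -> ( )]
(([()])S)S ⇒ (([()])(S)S)S   [S -> ( S ) S]
(([()])(S)S)S ⇒ (([()])(A)S)S   [S -> A]
(([()])(A)S)S ⇒ (([()])([])S)S   [A -> [ ]]
(([()])([])S)S ⇒ (([()])([])())S   [S -> ( )]
(([()])([])())S ⇒ (([()])([])())()   [S -> ( )]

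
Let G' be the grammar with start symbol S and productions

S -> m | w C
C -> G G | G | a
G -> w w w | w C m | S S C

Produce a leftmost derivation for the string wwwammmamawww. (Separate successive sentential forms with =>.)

S => wC => wGG => wSSCG => wwCSCG => wwGGSCG => wwwCmGSCG => wwwamGSCG => wwwamSSCSCG => wwwammSCSCG => wwwammmCSCG => wwwammmaSCG => wwwammmamCG => wwwammmamaG => wwwammmamawww

S => wC   [S -> w C]
wC => wGG   [C -> G G]
wGG => wSSCG   [G -> S S C]
wSSCG => wwCSCG   [S -> w C]
wwCSCG => wwGGSCG   [C -> G G]
wwGGSCG => wwwCmGSCG   [G -> w C m]
wwwCmGSCG => wwwamGSCG   [C -> a]
wwwamGSCG => wwwamSSCSCG   [G -> S S C]
wwwamSSCSCG => wwwammSCSCG   [S -> m]
wwwammSCSCG => wwwammmCSCG   [S -> m]
wwwammmCSCG => wwwammmaSCG   [C -> a]
wwwammmaSCG => wwwammmamCG   [S -> m]
wwwammmamCG => wwwammmamaG   [C -> a]
wwwammmamaG => wwwammmamawww   [G -> w w w]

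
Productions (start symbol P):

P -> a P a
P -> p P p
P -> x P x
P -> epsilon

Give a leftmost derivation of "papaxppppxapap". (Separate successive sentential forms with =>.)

P=>pPp=>paPap=>papPpap=>papaPapap=>papaxPxapap=>papaxpPpxapap=>papaxppPppxapap=>papaxppppxapap

P => pPp   [P -> p P p]
pPp => paPap   [P -> a P a]
paPap => papPpap   [P -> p P p]
papPpap => papaPapap   [P -> a P a]
papaPapap => papaxPxapap   [P -> x P x]
papaxPxapap => papaxpPpxapap   [P -> p P p]
papaxpPpxapap => papaxppPppxapap   [P -> p P p]
papaxppPppxapap => papaxppppxapap   [P -> epsilon]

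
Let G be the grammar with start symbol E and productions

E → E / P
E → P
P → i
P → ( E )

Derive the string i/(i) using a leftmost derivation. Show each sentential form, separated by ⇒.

E⇒E/P⇒P/P⇒i/P⇒i/(E)⇒i/(P)⇒i/(i)

E ⇒ E/P   [E → E / P]
E/P ⇒ P/P   [E → P]
P/P ⇒ i/P   [P → i]
i/P ⇒ i/(E)   [P → ( E )]
i/(E) ⇒ i/(P)   [E → P]
i/(P) ⇒ i/(i)   [P → i]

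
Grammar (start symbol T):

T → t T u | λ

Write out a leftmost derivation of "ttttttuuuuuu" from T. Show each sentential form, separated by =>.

T => tTu => ttTuu => tttTuuu => ttttTuuuu => tttttTuuuuu => ttttttTuuuuuu => ttttttuuuuuu

T => tTu   [T → t T u]
tTu => ttTuu   [T → t T u]
ttTuu => tttTuuu   [T → t T u]
tttTuuu => ttttTuuuu   [T → t T u]
ttttTuuuu => tttttTuuuuu   [T → t T u]
tttttTuuuuu => ttttttTuuuuuu   [T → t T u]
ttttttTuuuuuu => ttttttuuuuuu   [T → λ]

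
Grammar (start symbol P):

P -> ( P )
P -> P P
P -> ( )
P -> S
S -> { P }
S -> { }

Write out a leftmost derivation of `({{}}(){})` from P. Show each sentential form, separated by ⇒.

P⇒(P)⇒(PP)⇒(PPP)⇒(SPP)⇒({P}PP)⇒({S}PP)⇒({{}}PP)⇒({{}}()P)⇒({{}}()S)⇒({{}}(){})

P ⇒ (P)   [P -> ( P )]
(P) ⇒ (PP)   [P -> P P]
(PP) ⇒ (PPP)   [P -> P P]
(PPP) ⇒ (SPP)   [P -> S]
(SPP) ⇒ ({P}PP)   [S -> { P }]
({P}PP) ⇒ ({S}PP)   [P -> S]
({S}PP) ⇒ ({{}}PP)   [S -> { }]
({{}}PP) ⇒ ({{}}()P)   [P -> ( )]
({{}}()P) ⇒ ({{}}()S)   [P -> S]
({{}}()S) ⇒ ({{}}(){})   [S -> { }]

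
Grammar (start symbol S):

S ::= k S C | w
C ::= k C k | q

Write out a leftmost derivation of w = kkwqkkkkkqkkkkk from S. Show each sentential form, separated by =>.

S => kSC => kkSCC => kkwCC => kkwqC => kkwqkCk => kkwqkkCkk => kkwqkkkCkkk => kkwqkkkkCkkkk => kkwqkkkkkCkkkkk => kkwqkkkkkqkkkkk

S => kSC   [S ::= k S C]
kSC => kkSCC   [S ::= k S C]
kkSCC => kkwCC   [S ::= w]
kkwCC => kkwqC   [C ::= q]
kkwqC => kkwqkCk   [C ::= k C k]
kkwqkCk => kkwqkkCkk   [C ::= k C k]
kkwqkkCkk => kkwqkkkCkkk   [C ::= k C k]
kkwqkkkCkkk => kkwqkkkkCkkkk   [C ::= k C k]
kkwqkkkkCkkkk => kkwqkkkkkCkkkkk   [C ::= k C k]
kkwqkkkkkCkkkkk => kkwqkkkkkqkkkkk   [C ::= q]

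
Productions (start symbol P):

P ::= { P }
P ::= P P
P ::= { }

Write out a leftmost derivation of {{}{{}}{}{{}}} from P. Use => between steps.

P => {P} => {PP} => {PPP} => {{}PP} => {{}PPP} => {{}{P}PP} => {{}{{}}PP} => {{}{{}}{}P} => {{}{{}}{}{P}} => {{}{{}}{}{{}}}

P => {P}   [P ::= { P }]
{P} => {PP}   [P ::= P P]
{PP} => {PPP}   [P ::= P P]
{PPP} => {{}PP}   [P ::= { }]
{{}PP} => {{}PPP}   [P ::= P P]
{{}PPP} => {{}{P}PP}   [P ::= { P }]
{{}{P}PP} => {{}{{}}PP}   [P ::= { }]
{{}{{}}PP} => {{}{{}}{}P}   [P ::= { }]
{{}{{}}{}P} => {{}{{}}{}{P}}   [P ::= { P }]
{{}{{}}{}{P}} => {{}{{}}{}{{}}}   [P ::= { }]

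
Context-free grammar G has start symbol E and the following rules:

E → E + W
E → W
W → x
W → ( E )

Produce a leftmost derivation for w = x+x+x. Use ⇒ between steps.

E ⇒ E+W   [E → E + W]
E+W ⇒ E+W+W   [E → E + W]
E+W+W ⇒ W+W+W   [E → W]
W+W+W ⇒ x+W+W   [W → x]
x+W+W ⇒ x+x+W   [W → x]
x+x+W ⇒ x+x+x   [W → x]

E ⇒ E+W ⇒ E+W+W ⇒ W+W+W ⇒ x+W+W ⇒ x+x+W ⇒ x+x+x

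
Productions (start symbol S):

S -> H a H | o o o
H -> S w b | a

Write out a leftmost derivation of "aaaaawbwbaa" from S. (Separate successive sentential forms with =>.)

S => HaH   [S -> H a H]
HaH => SwbaH   [H -> S w b]
SwbaH => HaHwbaH   [S -> H a H]
HaHwbaH => aaHwbaH   [H -> a]
aaHwbaH => aaSwbwbaH   [H -> S w b]
aaSwbwbaH => aaHaHwbwbaH   [S -> H a H]
aaHaHwbwbaH => aaaaHwbwbaH   [H -> a]
aaaaHwbwbaH => aaaaawbwbaH   [H -> a]
aaaaawbwbaH => aaaaawbwbaa   [H -> a]

S => HaH => SwbaH => HaHwbaH => aaHwbaH => aaSwbwbaH => aaHaHwbwbaH => aaaaHwbwbaH => aaaaawbwbaH => aaaaawbwbaa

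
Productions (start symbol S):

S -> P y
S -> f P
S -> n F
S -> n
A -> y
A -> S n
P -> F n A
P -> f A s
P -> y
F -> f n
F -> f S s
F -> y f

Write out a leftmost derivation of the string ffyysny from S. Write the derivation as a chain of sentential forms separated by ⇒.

S ⇒ fP ⇒ fFnA ⇒ ffSsnA ⇒ ffPysnA ⇒ ffyysnA ⇒ ffyysny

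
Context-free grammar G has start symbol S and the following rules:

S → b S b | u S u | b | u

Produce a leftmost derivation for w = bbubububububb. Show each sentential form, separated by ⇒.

S ⇒ bSb   [S → b S b]
bSb ⇒ bbSbb   [S → b S b]
bbSbb ⇒ bbuSubb   [S → u S u]
bbuSubb ⇒ bbubSbubb   [S → b S b]
bbubSbubb ⇒ bbubuSububb   [S → u S u]
bbubuSububb ⇒ bbububSbububb   [S → b S b]
bbububSbububb ⇒ bbubububububb   [S → u]

S⇒bSb⇒bbSbb⇒bbuSubb⇒bbubSbubb⇒bbubuSububb⇒bbububSbububb⇒bbubububububb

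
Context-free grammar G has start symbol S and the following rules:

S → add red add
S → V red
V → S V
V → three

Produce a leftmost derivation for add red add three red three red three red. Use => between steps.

S => V red   [S → V red]
V red => S V red   [V → S V]
S V red => add red add V red   [S → add red add]
add red add V red => add red add S V red   [V → S V]
add red add S V red => add red add V red V red   [S → V red]
add red add V red V red => add red add three red V red   [V → three]
add red add three red V red => add red add three red S V red   [V → S V]
add red add three red S V red => add red add three red V red V red   [S → V red]
add red add three red V red V red => add red add three red three red V red   [V → three]
add red add three red three red V red => add red add three red three red three red   [V → three]

S => V red => S V red => add red add V red => add red add S V red => add red add V red V red => add red add three red V red => add red add three red S V red => add red add three red V red V red => add red add three red three red V red => add red add three red three red three red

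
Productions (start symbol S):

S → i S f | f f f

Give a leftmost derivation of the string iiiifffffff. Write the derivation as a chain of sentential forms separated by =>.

S => iSf => iiSff => iiiSfff => iiiiSffff => iiiifffffff

S => iSf   [S → i S f]
iSf => iiSff   [S → i S f]
iiSff => iiiSfff   [S → i S f]
iiiSfff => iiiiSffff   [S → i S f]
iiiiSffff => iiiifffffff   [S → f f f]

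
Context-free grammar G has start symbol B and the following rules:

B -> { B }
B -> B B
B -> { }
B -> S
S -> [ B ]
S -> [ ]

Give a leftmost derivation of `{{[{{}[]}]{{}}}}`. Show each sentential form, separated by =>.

B => {B}   [B -> { B }]
{B} => {{B}}   [B -> { B }]
{{B}} => {{BB}}   [B -> B B]
{{BB}} => {{SB}}   [B -> S]
{{SB}} => {{[B]B}}   [S -> [ B ]]
{{[B]B}} => {{[{B}]B}}   [B -> { B }]
{{[{B}]B}} => {{[{BB}]B}}   [B -> B B]
{{[{BB}]B}} => {{[{{}B}]B}}   [B -> { }]
{{[{{}B}]B}} => {{[{{}S}]B}}   [B -> S]
{{[{{}S}]B}} => {{[{{}[]}]B}}   [S -> [ ]]
{{[{{}[]}]B}} => {{[{{}[]}]{B}}}   [B -> { B }]
{{[{{}[]}]{B}}} => {{[{{}[]}]{{}}}}   [B -> { }]

B=>{B}=>{{B}}=>{{BB}}=>{{SB}}=>{{[B]B}}=>{{[{B}]B}}=>{{[{BB}]B}}=>{{[{{}B}]B}}=>{{[{{}S}]B}}=>{{[{{}[]}]B}}=>{{[{{}[]}]{B}}}=>{{[{{}[]}]{{}}}}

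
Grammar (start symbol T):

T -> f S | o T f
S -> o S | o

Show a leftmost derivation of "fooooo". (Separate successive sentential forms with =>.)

T => fS => foS => fooS => foooS => fooooS => fooooo

T => fS   [T -> f S]
fS => foS   [S -> o S]
foS => fooS   [S -> o S]
fooS => foooS   [S -> o S]
foooS => fooooS   [S -> o S]
fooooS => fooooo   [S -> o]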